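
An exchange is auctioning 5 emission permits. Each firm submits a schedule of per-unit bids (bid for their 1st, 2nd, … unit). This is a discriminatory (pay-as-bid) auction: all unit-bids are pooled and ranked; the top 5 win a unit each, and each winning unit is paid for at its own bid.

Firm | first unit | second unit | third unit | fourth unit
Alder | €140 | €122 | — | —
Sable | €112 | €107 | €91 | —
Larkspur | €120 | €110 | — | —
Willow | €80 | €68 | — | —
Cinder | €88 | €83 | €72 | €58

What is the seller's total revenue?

Total revenue: €604

Merging the schedules and taking the best 5: 140 (Alder-1), 122 (Alder-2), 120 (Larkspur-1), 112 (Sable-1), 110 (Larkspur-2)
Next rejected bid: €107 (not a price — pay-as-bid).
Each winning unit pays its own bid.
Revenue = 140 + 122 + 120 + 112 + 110 = €604.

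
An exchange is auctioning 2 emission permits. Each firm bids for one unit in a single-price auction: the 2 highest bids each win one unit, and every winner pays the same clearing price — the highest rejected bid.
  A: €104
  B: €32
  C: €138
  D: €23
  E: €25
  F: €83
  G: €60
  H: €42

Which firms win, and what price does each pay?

Bids ranked high→low: 138 (C), 104 (A), 83 (F), 60 (G), …
Top 2: C, A.
Clearing price = highest rejected bid = €83.

C, A; each pays €83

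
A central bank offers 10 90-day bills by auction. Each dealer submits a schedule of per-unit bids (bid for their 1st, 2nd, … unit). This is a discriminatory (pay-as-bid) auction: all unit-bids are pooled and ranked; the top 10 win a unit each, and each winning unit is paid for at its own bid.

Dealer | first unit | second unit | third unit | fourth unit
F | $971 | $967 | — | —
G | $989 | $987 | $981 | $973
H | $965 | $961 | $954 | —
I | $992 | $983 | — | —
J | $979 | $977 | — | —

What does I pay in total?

I pays $1,975

Merging the schedules and taking the best 10: 992 (I-1), 989 (G-1), 987 (G-2), 983 (I-2), 981 (G-3), 979 (J-1), 977 (J-2), 973 (G-4), 971 (F-1), 967 (F-2)
Next rejected bid: $965 (not a price — pay-as-bid).
I's winning unit-bids: 992 + 983 = $1,975.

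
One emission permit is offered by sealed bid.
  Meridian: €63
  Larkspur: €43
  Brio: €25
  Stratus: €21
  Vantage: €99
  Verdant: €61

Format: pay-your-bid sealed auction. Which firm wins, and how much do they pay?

Bids ranked: 99 (Vantage) > 63 (Meridian) > 61 (Verdant) > 43 (Larkspur) > 25 (Brio) > 21 (Stratus)
Vantage has the highest bid and pays exactly that: €99.

Vantage pays €99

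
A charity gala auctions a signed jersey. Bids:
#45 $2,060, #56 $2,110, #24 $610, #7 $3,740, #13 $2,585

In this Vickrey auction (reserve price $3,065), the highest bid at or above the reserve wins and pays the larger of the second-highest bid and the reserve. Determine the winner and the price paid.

#7 pays $3,065

Vickrey auction (reserve price $3,065): the highest bid at or above the reserve wins and pays the larger of the second-highest bid and the reserve.
Sorting bids: 3,740 (#7) > 2,585 (#13) > 2,110 (#56) > 2,060 (#45) > 610 (#24)
#7 has the top bid at or above the reserve ($3,740).
max(second-highest $2,585, reserve $3,065) = $3,065.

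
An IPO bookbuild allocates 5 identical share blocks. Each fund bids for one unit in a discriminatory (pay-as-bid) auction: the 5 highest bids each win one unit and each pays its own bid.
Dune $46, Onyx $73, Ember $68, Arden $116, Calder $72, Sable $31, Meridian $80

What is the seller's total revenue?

Total revenue: $409

Bids ranked high→low: 116 (Arden), 80 (Meridian), 73 (Onyx), 72 (Calder), 68 (Ember), 46 (Dune), 31 (Sable)
The 5 highest are Arden, Meridian, Onyx, Calder, Ember.
Total revenue = 116 + 80 + 73 + 72 + 68 = $409.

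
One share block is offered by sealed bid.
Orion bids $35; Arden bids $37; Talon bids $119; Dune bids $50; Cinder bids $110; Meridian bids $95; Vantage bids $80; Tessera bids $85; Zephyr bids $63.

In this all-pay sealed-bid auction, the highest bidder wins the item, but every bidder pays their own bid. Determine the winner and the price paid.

Bids ranked: 119 (Talon) > 110 (Cinder) > 95 (Meridian) > 85 (Tessera) > 80 (Vantage) > 63 (Zephyr) > …
Talon wins with the top bid; all bids are sunk regardless.

Talon pays $119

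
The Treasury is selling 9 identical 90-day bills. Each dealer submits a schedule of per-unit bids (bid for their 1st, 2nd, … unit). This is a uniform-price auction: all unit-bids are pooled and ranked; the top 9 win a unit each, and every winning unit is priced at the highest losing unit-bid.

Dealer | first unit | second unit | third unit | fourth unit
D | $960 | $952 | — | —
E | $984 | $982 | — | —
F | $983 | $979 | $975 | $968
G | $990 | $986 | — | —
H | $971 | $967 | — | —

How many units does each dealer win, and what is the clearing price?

E 2, F 4, G 2, H 1; clearing price $967

Merging the schedules and taking the best 9: 990 (G-1), 986 (G-2), 984 (E-1), 983 (F-1), 982 (E-2), 979 (F-2), 975 (F-3), 971 (H-1), 968 (F-4)
First bid not allocated: $967.
Allocation: E 2, F 4, G 2, H 1.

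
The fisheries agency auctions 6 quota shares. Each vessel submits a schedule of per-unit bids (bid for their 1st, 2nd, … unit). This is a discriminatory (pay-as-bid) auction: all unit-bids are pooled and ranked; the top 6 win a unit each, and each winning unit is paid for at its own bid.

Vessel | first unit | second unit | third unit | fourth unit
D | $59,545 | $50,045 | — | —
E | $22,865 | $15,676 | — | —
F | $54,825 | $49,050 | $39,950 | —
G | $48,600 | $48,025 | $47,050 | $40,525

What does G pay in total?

Pooled unit-bids ranked (top 6): 59,545 (D-1), 54,825 (F-1), 50,045 (D-2), 49,050 (F-2), 48,600 (G-1), 48,025 (G-2)
Next rejected bid: $47,050 (not a price — pay-as-bid).
G's winning unit-bids: 48,600 + 48,025 = $96,625.

G pays $96,625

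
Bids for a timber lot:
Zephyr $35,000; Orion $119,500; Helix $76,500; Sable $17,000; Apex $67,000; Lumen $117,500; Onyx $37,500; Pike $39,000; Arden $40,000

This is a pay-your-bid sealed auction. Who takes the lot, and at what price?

Rule: the highest bidder wins and pays their own bid.
Bids ranked: 119,500 (Orion) > 117,500 (Lumen) > 76,500 (Helix) > 67,000 (Apex) > 40,000 (Arden) > 39,000 (Pike) > …
Orion is highest → pays own bid, $119,500.

Orion pays $119,500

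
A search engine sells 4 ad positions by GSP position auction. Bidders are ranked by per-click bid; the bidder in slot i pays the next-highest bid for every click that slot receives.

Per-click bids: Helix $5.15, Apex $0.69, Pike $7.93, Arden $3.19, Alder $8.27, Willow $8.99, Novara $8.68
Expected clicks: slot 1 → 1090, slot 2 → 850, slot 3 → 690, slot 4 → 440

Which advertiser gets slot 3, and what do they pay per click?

Sorting advertisers: $8.99 (Willow) > $8.68 (Novara) > $8.27 (Alder) > $7.93 (Pike) > $5.15 (Helix) > …
Slot 3 goes to the third-ranked bidder, Alder, who pays the next bid down: $7.93/click.

Alder; $7.93 per click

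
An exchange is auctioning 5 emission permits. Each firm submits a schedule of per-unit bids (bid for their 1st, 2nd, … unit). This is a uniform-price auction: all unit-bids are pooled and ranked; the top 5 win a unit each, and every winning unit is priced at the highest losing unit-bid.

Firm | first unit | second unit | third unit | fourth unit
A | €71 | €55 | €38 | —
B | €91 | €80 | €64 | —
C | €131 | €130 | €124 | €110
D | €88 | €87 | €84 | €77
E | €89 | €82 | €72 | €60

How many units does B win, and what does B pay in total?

B: 1 unit, pays €89

Merging the schedules and taking the best 5: 131 (C-1), 130 (C-2), 124 (C-3), 110 (C-4), 91 (B-1)
The (k+1)-th unit-bid is €89.
B wins 1 unit(s) at €89 each.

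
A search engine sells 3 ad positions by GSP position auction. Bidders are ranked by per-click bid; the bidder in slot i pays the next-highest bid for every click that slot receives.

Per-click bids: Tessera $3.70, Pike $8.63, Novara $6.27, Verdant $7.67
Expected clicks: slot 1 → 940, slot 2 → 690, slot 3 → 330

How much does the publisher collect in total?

Per-click bids in order: $8.63 (Pike) > $7.67 (Verdant) > $6.27 (Novara) > $3.70 (Tessera)
Slot 1: Pike pays $7.67 × 940 = $7209.80
Slot 2: Verdant pays $6.27 × 690 = $4326.30
Slot 3: Novara pays $3.70 × 330 = $1221.00
Total = $12757.10

Total revenue: $12757.10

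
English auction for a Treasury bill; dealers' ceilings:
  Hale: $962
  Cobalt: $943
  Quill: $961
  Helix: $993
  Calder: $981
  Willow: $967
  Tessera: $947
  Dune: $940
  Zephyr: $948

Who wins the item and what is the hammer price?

Rule: the price rises until one bidder remains; the winner pays the price at which the last rival dropped out.
Limits ranked: 993 (Helix) > 981 (Calder) > 967 (Willow) > 962 (Hale) > 961 (Quill) > 948 (Zephyr) > …
Once the price passes $981, only Helix is left; the hammer falls at Calder's limit of $981.

Helix wins at $981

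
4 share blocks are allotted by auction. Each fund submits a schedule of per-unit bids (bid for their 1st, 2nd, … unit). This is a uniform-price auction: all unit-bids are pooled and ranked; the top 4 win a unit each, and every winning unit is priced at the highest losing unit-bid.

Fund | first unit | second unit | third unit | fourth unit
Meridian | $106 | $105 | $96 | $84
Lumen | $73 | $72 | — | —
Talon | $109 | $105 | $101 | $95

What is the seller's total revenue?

Total revenue: $404

Pooled unit-bids ranked (top 4): 109 (Talon-1), 106 (Meridian-1), 105 (Meridian-2), 105 (Talon-2)
The (k+1)-th unit-bid is $101.
Allocation: Meridian 2, Talon 2. Every unit priced at $101.
Revenue = 4 × 101 = $404.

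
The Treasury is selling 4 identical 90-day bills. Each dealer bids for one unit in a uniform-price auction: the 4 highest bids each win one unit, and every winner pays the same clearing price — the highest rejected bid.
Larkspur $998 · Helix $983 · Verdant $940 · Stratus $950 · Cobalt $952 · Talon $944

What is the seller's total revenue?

Total revenue: $3,776

Sorting: 998 (Larkspur), 983 (Helix), 952 (Cobalt), 950 (Stratus), 944 (Talon), 940 (Verdant)
Winners (4 units): Larkspur, Helix, Cobalt, Stratus.
Highest unsuccessful bid: $944 → clearing price.
Total revenue = 4 × $944 = $3,776.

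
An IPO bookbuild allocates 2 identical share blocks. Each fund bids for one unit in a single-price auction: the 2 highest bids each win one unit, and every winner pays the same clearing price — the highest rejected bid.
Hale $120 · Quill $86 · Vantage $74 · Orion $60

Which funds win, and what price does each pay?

Hale, Quill; each pays $74

Ordering the bids: 120 (Hale), 86 (Quill), 74 (Vantage), 60 (Orion)
Winners (2 units): Hale, Quill.
Highest unsuccessful bid: $74 → clearing price.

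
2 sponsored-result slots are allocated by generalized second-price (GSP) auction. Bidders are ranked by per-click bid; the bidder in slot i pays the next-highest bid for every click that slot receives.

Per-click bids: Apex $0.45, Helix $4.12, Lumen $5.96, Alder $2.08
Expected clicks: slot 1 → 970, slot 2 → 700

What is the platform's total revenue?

Ranked by bid: $5.96 (Lumen) > $4.12 (Helix) > $2.08 (Alder) > …
Slot 1: Lumen pays $4.12 × 970 = $3996.40
Slot 2: Helix pays $2.08 × 700 = $1456.00
Total = $5452.40

Total revenue: $5452.40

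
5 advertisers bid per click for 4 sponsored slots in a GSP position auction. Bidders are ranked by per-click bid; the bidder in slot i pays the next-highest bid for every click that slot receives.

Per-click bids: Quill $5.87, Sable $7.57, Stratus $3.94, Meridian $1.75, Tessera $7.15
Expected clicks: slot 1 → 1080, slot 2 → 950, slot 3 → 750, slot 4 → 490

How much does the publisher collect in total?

Total revenue: $17111.00

Sorting advertisers: $7.57 (Sable) > $7.15 (Tessera) > $5.87 (Quill) > $3.94 (Stratus) > $1.75 (Meridian)
Slot 1: Sable pays $7.15 × 1080 = $7722.00
Slot 2: Tessera pays $5.87 × 950 = $5576.50
Slot 3: Quill pays $3.94 × 750 = $2955.00
Slot 4: Stratus pays $1.75 × 490 = $857.50
Total = $17111.00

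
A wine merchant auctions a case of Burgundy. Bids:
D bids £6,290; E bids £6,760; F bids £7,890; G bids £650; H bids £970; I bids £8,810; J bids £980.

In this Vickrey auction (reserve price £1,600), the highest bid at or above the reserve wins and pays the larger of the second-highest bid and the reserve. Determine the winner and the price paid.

I pays £7,890

Vickrey auction (reserve price £1,600): the highest bid at or above the reserve wins and pays the larger of the second-highest bid and the reserve.
Bids ranked: 8,810 (I) > 7,890 (F) > 6,760 (E) > 6,290 (D) > 980 (J) > 970 (H) > …
Highest eligible bid: I at £8,810.
max(second-highest £7,890, reserve £1,600) = £7,890; the reserve does not bind.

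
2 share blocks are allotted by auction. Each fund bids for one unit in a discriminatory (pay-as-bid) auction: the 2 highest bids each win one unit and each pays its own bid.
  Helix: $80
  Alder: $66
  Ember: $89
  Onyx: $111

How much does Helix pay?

Ordering the bids: 111 (Onyx), 89 (Ember), 80 (Helix), 66 (Alder)
Top 2: Onyx, Ember.
Helix does not win → $0.

Helix pays $0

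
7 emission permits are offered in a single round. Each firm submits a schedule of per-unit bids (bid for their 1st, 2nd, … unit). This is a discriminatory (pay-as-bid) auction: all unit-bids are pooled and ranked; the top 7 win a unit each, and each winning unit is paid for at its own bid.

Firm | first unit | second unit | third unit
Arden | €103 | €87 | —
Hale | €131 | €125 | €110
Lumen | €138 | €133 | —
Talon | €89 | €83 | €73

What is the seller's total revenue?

All unit-bids, highest first — top 7: 138 (Lumen-1), 133 (Lumen-2), 131 (Hale-1), 125 (Hale-2), 110 (Hale-3), 103 (Arden-1), 89 (Talon-1)
Next rejected bid: €87 (not a price — pay-as-bid).
Each winning unit pays its own bid.
Revenue = 138 + 133 + 131 + 125 + 110 + 103 + 89 = €829.

Total revenue: €829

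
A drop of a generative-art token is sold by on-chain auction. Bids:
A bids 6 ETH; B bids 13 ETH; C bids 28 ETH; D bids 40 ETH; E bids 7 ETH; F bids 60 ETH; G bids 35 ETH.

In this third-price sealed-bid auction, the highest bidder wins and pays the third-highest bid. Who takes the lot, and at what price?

Third-price sealed-bid auction: the highest bidder wins and pays the third-highest bid.
Bids ranked: 60 (F) > 40 (D) > 35 (G) > 28 (C) > 13 (B) > 7 (E) > …
F wins; payment is bid #3 in the ranking = 35 ETH.

F pays 35 ETH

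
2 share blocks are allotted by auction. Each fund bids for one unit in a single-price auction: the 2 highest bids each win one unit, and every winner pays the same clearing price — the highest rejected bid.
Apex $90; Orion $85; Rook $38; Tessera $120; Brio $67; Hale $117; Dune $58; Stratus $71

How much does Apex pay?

Ordering the bids: 120 (Tessera), 117 (Hale), 90 (Apex), 85 (Orion), …
Top 2: Tessera, Hale.
First losing bid is Apex's $90, which sets the uniform price.
Apex does not win → pays $0.

Apex pays $0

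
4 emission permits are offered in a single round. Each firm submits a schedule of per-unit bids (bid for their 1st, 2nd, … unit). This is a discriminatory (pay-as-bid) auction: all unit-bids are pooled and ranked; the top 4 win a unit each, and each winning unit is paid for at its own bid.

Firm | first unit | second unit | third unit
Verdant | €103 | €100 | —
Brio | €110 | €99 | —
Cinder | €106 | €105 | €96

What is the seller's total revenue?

All unit-bids, highest first — top 4: 110 (Brio-1), 106 (Cinder-1), 105 (Cinder-2), 103 (Verdant-1)
Next rejected bid: €100 (not a price — pay-as-bid).
Each winning unit pays its own bid.
Revenue = 110 + 106 + 105 + 103 = €424.

Total revenue: €424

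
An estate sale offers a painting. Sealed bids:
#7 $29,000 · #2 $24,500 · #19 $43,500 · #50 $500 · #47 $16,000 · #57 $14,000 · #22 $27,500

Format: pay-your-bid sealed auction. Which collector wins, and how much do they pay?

#19 pays $43,500

Rule: the highest bidder wins and pays their own bid.
Bids in order: 43,500 (#19) > 29,000 (#7) > 27,500 (#22) > 24,500 (#2) > 16,000 (#47) > 14,000 (#57) > …
#19 is highest → pays own bid, $43,500.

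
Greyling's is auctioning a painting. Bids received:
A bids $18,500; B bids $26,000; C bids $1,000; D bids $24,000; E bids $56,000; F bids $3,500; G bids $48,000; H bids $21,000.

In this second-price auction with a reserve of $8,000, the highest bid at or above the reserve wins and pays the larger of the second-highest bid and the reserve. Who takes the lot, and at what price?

Bids ranked: 56,000 (E) > 48,000 (G) > 26,000 (B) > 24,000 (D) > 21,000 (H) > 18,500 (A) > …
E has the top bid at or above the reserve ($56,000).
max(second-highest $48,000, reserve $8,000) = $48,000; the reserve does not bind.

E pays $48,000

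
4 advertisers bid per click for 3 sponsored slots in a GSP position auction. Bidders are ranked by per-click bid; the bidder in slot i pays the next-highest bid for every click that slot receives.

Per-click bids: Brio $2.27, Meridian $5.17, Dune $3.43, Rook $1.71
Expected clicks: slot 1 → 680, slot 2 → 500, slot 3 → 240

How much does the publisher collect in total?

Per-click bids in order: $5.17 (Meridian) > $3.43 (Dune) > $2.27 (Brio) > $1.71 (Rook)
Slot 1: Meridian pays $3.43 × 680 = $2332.40
Slot 2: Dune pays $2.27 × 500 = $1135.00
Slot 3: Brio pays $1.71 × 240 = $410.40
Total = $3877.80

Total revenue: $3877.80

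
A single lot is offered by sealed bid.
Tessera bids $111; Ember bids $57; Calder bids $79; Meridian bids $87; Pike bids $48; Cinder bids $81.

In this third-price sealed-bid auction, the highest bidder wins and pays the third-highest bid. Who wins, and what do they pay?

Tessera pays $81

Third-price sealed-bid auction: the highest bidder wins and pays the third-highest bid.
Bids in order: 111 (Tessera) > 87 (Meridian) > 81 (Cinder) > 79 (Calder) > 57 (Ember) > 48 (Pike)
Tessera wins; payment is bid #3 in the ranking = $81.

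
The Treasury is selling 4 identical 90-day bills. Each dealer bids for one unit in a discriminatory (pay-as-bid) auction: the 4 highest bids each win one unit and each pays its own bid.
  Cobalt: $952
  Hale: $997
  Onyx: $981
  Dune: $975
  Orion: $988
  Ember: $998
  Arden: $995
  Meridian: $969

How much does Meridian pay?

Ordering the bids: 998 (Ember), 997 (Hale), 995 (Arden), 988 (Orion), 981 (Onyx), 975 (Dune), …
Top 4: Ember, Hale, Arden, Orion.
Meridian does not win → $0.

Meridian pays $0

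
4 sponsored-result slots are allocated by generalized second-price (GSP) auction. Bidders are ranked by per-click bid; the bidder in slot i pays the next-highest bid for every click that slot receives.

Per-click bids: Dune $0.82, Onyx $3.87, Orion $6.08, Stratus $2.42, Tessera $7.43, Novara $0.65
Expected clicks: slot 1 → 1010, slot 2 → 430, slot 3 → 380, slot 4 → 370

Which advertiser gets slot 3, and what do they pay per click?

Onyx; $2.42 per click

Sorting advertisers: $7.43 (Tessera) > $6.08 (Orion) > $3.87 (Onyx) > $2.42 (Stratus) > $0.82 (Dune) > …
Slot 3 goes to the third-ranked bidder, Onyx, who pays the next bid down: $2.42/click.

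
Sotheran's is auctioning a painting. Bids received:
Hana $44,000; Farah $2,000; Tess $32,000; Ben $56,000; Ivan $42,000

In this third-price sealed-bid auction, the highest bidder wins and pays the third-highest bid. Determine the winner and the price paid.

Ben pays $42,000

Bids ranked: 56,000 (Ben) > 44,000 (Hana) > 42,000 (Ivan) > 32,000 (Tess) > 2,000 (Farah)
Ben is highest; pays the third-highest bid, $42,000.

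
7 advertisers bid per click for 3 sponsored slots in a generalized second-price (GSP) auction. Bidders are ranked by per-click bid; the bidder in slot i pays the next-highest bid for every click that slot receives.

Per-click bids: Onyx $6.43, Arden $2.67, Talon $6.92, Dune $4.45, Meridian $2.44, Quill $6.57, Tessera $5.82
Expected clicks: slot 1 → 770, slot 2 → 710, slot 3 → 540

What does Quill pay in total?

Per-click bids in order: $6.92 (Talon) > $6.57 (Quill) > $6.43 (Onyx) > $5.82 (Tessera) > …
Quill holds slot 2 → pays next bid $6.43 × 710 clicks = $4565.30.

Quill pays $4565.30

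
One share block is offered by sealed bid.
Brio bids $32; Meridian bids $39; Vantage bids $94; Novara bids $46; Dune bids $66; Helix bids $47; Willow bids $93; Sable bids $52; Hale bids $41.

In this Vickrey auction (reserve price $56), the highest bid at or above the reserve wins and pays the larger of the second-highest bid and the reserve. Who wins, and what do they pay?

Vantage pays $93

Bids ranked: 94 (Vantage) > 93 (Willow) > 66 (Dune) > 52 (Sable) > 47 (Helix) > 46 (Novara) > …
Vantage has the top bid at or above the reserve ($94).
Second-highest bid $93 exceeds the reserve $56 → payment $93.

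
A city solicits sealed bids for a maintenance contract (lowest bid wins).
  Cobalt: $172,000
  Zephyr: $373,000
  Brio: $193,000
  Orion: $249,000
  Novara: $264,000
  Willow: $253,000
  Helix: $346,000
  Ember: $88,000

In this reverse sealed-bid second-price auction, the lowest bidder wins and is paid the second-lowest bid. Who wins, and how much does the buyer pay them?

Bids in order: 88,000 (Ember) < 172,000 (Cobalt) < 193,000 (Brio) < 249,000 (Orion) < 253,000 (Willow) < 264,000 (Novara) < …
Second-price: Ember is paid Cobalt's bid of $172,000.

Ember is paid $172,000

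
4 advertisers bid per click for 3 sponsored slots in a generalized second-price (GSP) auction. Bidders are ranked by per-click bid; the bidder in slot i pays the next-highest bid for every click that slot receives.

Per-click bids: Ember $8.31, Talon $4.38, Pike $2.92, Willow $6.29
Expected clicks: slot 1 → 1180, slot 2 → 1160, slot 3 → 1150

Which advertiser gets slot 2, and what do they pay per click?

Per-click bids in order: $8.31 (Ember) > $6.29 (Willow) > $4.38 (Talon) > $2.92 (Pike)
Slot 2 goes to the second-ranked bidder, Willow, who pays the next bid down: $4.38/click.

Willow; $4.38 per click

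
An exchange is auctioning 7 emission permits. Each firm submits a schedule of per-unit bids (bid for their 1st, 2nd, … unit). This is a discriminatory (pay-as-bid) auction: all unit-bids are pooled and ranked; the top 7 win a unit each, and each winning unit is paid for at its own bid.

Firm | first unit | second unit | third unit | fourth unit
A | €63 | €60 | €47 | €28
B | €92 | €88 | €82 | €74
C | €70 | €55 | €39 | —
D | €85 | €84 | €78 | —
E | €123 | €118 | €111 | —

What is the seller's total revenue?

All unit-bids, highest first — top 7: 123 (E-1), 118 (E-2), 111 (E-3), 92 (B-1), 88 (B-2), 85 (D-1), 84 (D-2)
Next rejected bid: €82 (not a price — pay-as-bid).
Each winning unit pays its own bid.
Revenue = 123 + 118 + 111 + 92 + 88 + 85 + 84 = €701.

Total revenue: €701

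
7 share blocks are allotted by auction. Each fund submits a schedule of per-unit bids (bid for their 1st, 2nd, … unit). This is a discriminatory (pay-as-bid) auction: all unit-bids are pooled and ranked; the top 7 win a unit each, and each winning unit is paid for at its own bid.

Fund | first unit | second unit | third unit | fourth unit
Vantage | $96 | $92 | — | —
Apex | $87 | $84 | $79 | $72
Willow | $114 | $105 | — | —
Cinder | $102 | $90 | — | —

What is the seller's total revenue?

Merging the schedules and taking the best 7: 114 (Willow-1), 105 (Willow-2), 102 (Cinder-1), 96 (Vantage-1), 92 (Vantage-2), 90 (Cinder-2), 87 (Apex-1)
Next rejected bid: $84 (not a price — pay-as-bid).
Each winning unit pays its own bid.
Revenue = 114 + 105 + 102 + 96 + 92 + 90 + 87 = $686.

Total revenue: $686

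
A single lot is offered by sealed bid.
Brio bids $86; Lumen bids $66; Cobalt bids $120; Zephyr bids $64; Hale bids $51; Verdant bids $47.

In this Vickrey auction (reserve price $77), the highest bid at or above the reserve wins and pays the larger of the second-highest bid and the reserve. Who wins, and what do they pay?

Rule: the highest bid at or above the reserve wins and pays the larger of the second-highest bid and the reserve.
Bids ranked: 120 (Cobalt) > 86 (Brio) > 66 (Lumen) > 64 (Zephyr) > 51 (Hale) > 47 (Verdant)
Cobalt has the top bid at or above the reserve ($120).
max(second-highest $86, reserve $77) = $86; the reserve does not bind.

Cobalt pays $86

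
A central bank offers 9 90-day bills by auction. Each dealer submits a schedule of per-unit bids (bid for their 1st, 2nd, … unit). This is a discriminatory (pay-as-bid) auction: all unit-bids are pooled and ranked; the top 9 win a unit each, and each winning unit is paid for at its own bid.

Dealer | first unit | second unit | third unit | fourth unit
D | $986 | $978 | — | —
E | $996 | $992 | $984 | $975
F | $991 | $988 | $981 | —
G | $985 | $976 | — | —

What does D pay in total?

D pays $1,964

Pooled unit-bids ranked (top 9): 996 (E-1), 992 (E-2), 991 (F-1), 988 (F-2), 986 (D-1), 985 (G-1), 984 (E-3), 981 (F-3), 978 (D-2)
Next rejected bid: $976 (not a price — pay-as-bid).
D's winning unit-bids: 986 + 978 = $1,964.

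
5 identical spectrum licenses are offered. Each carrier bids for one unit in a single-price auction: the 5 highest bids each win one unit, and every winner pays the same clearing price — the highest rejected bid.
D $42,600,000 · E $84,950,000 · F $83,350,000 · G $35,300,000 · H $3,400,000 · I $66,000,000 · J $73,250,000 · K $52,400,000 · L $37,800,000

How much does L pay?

Ordering the bids: 84,950,000 (E), 83,350,000 (F), 73,250,000 (J), 66,000,000 (I), 52,400,000 (K), 42,600,000 (D), 37,800,000 (L), …
Top 5: E, F, J, I, K.
Highest unsuccessful bid: $42,600,000 → clearing price.
L does not win → pays $0.

L pays $0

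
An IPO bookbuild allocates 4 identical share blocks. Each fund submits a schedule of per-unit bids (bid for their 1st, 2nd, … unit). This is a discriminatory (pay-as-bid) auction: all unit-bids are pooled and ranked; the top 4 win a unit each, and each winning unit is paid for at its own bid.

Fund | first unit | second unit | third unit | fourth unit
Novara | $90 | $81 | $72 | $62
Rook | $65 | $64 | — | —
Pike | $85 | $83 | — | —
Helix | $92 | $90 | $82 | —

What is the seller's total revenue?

Merging the schedules and taking the best 4: 92 (Helix-1), 90 (Novara-1), 90 (Helix-2), 85 (Pike-1)
Next rejected bid: $83 (not a price — pay-as-bid).
Each winning unit pays its own bid.
Revenue = 92 + 90 + 90 + 85 = $357.

Total revenue: $357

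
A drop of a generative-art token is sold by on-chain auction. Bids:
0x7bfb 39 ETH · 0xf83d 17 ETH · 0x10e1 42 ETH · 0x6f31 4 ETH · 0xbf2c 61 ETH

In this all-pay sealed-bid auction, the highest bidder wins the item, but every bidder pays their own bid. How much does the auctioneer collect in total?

Total revenue: 163 ETH

Sorting bids: 61 (0xbf2c) > 42 (0x10e1) > 39 (0x7bfb) > 17 (0xf83d) > 4 (0x6f31)
Every bidder forfeits their bid regardless of winning.
Revenue = 39 + 17 + 42 + 4 + 61 = 163 ETH.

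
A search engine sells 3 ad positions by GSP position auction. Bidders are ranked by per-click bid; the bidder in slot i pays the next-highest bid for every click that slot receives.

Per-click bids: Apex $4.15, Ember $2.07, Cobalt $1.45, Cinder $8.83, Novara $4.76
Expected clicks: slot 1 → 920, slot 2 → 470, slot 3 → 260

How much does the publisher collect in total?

Ranked by bid: $8.83 (Cinder) > $4.76 (Novara) > $4.15 (Apex) > $2.07 (Ember) > …
Slot 1: Cinder pays $4.76 × 920 = $4379.20
Slot 2: Novara pays $4.15 × 470 = $1950.50
Slot 3: Apex pays $2.07 × 260 = $538.20
Total = $6867.90

Total revenue: $6867.90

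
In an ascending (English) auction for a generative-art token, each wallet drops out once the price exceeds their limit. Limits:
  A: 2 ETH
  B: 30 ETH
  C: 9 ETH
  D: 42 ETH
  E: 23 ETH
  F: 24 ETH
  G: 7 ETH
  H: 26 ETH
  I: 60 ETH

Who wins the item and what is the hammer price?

Limits in order: 60 (I) > 42 (D) > 30 (B) > 26 (H) > 24 (F) > 23 (E) > …
Bidding ends when D exits at 42 ETH; I takes it.

I wins at 42 ETH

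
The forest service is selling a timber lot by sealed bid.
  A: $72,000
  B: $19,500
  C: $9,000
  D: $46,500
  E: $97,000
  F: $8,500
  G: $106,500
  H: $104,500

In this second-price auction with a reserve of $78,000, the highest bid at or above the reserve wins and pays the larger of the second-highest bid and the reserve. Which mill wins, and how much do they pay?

G pays $104,500

Rule: the highest bid at or above the reserve wins and pays the larger of the second-highest bid and the reserve.
Sorting bids: 106,500 (G) > 104,500 (H) > 97,000 (E) > 72,000 (A) > 46,500 (D) > 19,500 (B) > …
G has the top bid at or above the reserve ($106,500).
Second-highest bid $104,500 exceeds the reserve $78,000 → payment $104,500.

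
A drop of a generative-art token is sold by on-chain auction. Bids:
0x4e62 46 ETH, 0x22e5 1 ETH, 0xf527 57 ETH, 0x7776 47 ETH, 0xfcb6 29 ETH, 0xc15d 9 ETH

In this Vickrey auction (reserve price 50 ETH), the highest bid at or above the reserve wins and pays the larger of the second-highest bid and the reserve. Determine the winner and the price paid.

0xf527 pays 50 ETH

Vickrey auction (reserve price 50 ETH): the highest bid at or above the reserve wins and pays the larger of the second-highest bid and the reserve.
Bids in order: 57 (0xf527) > 47 (0x7776) > 46 (0x4e62) > 29 (0xfcb6) > 9 (0xc15d) > 1 (0x22e5)
Highest eligible bid: 0xf527 at 57 ETH.
max(second-highest 47 ETH, reserve 50 ETH) = 50 ETH.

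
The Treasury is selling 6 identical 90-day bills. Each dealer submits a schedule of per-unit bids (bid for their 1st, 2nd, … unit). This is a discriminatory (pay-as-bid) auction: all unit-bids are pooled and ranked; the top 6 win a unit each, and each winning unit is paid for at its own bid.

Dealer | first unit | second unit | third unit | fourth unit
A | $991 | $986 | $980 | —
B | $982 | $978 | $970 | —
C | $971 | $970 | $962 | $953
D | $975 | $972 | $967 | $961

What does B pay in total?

Merging the schedules and taking the best 6: 991 (A-1), 986 (A-2), 982 (B-1), 980 (A-3), 978 (B-2), 975 (D-1)
Next rejected bid: $972 (not a price — pay-as-bid).
B's winning unit-bids: 982 + 978 = $1,960.

B pays $1,960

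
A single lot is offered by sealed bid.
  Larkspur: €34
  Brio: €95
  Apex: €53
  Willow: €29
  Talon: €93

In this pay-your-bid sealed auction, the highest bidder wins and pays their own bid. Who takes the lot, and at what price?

Bids in order: 95 (Brio) > 93 (Talon) > 53 (Apex) > 34 (Larkspur) > 29 (Willow)
Brio has the highest bid and pays exactly that: €95.

Brio pays €95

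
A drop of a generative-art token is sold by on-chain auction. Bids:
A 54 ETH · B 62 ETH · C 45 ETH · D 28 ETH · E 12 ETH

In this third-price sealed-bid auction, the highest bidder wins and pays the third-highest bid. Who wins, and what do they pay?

B pays 45 ETH

Bids in order: 62 (B) > 54 (A) > 45 (C) > 28 (D) > 12 (E)
B wins; payment is bid #3 in the ranking = 45 ETH.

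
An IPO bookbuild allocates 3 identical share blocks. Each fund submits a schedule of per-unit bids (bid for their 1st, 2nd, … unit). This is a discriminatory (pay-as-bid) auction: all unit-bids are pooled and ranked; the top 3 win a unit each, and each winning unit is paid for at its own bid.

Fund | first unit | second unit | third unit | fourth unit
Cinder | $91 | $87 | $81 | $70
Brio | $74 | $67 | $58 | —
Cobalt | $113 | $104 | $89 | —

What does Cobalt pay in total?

Cobalt pays $217

Merging the schedules and taking the best 3: 113 (Cobalt-1), 104 (Cobalt-2), 91 (Cinder-1)
Next rejected bid: $89 (not a price — pay-as-bid).
Cobalt's winning unit-bids: 113 + 104 = $217.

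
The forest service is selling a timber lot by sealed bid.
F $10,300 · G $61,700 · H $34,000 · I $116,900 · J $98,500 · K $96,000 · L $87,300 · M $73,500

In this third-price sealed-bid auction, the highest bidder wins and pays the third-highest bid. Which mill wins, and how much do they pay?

I pays $96,000

Rule: the highest bidder wins and pays the third-highest bid.
Bids ranked: 116,900 (I) > 98,500 (J) > 96,000 (K) > 87,300 (L) > 73,500 (M) > 61,700 (G) > …
I is highest; pays the third-highest bid, $96,000.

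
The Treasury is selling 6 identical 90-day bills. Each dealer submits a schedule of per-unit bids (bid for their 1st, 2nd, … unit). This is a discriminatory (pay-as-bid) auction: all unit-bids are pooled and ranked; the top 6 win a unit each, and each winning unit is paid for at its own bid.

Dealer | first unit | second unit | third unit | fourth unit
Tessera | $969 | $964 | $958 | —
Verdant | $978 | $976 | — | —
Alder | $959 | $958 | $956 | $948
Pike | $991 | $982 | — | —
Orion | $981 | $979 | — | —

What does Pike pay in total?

Merging the schedules and taking the best 6: 991 (Pike-1), 982 (Pike-2), 981 (Orion-1), 979 (Orion-2), 978 (Verdant-1), 976 (Verdant-2)
Next rejected bid: $969 (not a price — pay-as-bid).
Pike's winning unit-bids: 991 + 982 = $1,973.

Pike pays $1,973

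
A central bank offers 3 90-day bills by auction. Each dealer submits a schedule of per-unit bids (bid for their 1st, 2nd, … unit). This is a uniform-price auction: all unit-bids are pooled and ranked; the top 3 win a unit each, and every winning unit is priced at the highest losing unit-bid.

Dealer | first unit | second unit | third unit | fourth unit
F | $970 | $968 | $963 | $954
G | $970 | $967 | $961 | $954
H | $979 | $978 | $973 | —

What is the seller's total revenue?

Pooled unit-bids ranked (top 3): 979 (H-1), 978 (H-2), 973 (H-3)
Highest rejected unit-bid = $970.
Allocation: H 3. Every unit priced at $970.
Revenue = 3 × 970 = $2,910.

Total revenue: $2,910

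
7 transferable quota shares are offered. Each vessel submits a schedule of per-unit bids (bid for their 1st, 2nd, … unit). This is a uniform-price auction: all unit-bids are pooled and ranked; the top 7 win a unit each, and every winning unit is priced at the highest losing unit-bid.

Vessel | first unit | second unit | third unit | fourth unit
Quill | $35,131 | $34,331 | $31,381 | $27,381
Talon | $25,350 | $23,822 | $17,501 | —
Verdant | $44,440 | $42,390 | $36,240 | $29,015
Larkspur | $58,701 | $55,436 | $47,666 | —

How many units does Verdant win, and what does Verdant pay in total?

Pooled unit-bids ranked (top 7): 58,701 (Larkspur-1), 55,436 (Larkspur-2), 47,666 (Larkspur-3), 44,440 (Verdant-1), 42,390 (Verdant-2), 36,240 (Verdant-3), 35,131 (Quill-1)
First bid not allocated: $34,331.
Verdant wins 3 unit(s) at $34,331 each.

Verdant: 3 units, pays $102,993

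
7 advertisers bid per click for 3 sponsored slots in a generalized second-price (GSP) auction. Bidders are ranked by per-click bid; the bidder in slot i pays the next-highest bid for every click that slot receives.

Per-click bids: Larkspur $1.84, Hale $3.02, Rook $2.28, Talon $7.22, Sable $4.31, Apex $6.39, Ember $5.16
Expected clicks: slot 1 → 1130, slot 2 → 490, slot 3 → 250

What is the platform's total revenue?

Total revenue: $10826.60

Ranked by bid: $7.22 (Talon) > $6.39 (Apex) > $5.16 (Ember) > $4.31 (Sable) > …
Slot 1: Talon pays $6.39 × 1130 = $7220.70
Slot 2: Apex pays $5.16 × 490 = $2528.40
Slot 3: Ember pays $4.31 × 250 = $1077.50
Total = $10826.60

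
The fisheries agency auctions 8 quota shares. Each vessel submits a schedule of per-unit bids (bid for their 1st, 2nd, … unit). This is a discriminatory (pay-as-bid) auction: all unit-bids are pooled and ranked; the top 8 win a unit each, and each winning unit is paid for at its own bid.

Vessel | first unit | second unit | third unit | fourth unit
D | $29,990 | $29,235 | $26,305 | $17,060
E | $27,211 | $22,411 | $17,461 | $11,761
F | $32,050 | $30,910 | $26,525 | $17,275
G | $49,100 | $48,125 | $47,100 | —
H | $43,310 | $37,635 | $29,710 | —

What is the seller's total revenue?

Total revenue: $318,220

All unit-bids, highest first — top 8: 49,100 (G-1), 48,125 (G-2), 47,100 (G-3), 43,310 (H-1), 37,635 (H-2), 32,050 (F-1), 30,910 (F-2), 29,990 (D-1)
Next rejected bid: $29,710 (not a price — pay-as-bid).
Each winning unit pays its own bid.
Revenue = 49,100 + 48,125 + 47,100 + 43,310 + 37,635 + 32,050 + 30,910 + 29,990 = $318,220.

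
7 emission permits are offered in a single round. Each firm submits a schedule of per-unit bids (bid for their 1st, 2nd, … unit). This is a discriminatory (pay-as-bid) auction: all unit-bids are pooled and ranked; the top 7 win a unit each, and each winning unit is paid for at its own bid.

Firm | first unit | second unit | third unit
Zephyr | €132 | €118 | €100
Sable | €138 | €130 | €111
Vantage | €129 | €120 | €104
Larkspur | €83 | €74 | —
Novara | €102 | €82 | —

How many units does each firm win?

Sable 3, Vantage 2, Zephyr 2

Merging the schedules and taking the best 7: 138 (Sable-1), 132 (Zephyr-1), 130 (Sable-2), 129 (Vantage-1), 120 (Vantage-2), 118 (Zephyr-2), 111 (Sable-3)
Next rejected bid: €104 (not a price — pay-as-bid).
Allocation: Sable 3, Vantage 2, Zephyr 2.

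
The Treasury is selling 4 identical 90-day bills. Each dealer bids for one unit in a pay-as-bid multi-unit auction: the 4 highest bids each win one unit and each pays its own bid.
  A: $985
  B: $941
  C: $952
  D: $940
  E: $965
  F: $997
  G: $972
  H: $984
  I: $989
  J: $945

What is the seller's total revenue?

Total revenue: $3,955

Sorting: 997 (F), 989 (I), 985 (A), 984 (H), 972 (G), 965 (E), …
The 4 highest are F, I, A, H.
Total revenue = 997 + 989 + 985 + 984 = $3,955.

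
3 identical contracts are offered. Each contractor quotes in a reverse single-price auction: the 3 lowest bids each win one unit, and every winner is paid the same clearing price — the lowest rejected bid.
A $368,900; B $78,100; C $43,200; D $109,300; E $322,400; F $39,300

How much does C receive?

Bids ranked low→high: 39,300 (F), 43,200 (C), 78,100 (B), 109,300 (D), 322,400 (E), …
The 3 lowest are F, C, B.
Lowest unsuccessful bid: $109,300 → clearing price.
C wins → is paid $109,300.

C is paid $109,300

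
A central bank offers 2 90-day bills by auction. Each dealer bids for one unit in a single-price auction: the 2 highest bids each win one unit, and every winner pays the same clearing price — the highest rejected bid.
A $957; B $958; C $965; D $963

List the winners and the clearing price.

Sorting: 965 (C), 963 (D), 958 (B), 957 (A)
Top 2: C, D.
Highest unsuccessful bid: $958 → clearing price.

C, D; each pays $958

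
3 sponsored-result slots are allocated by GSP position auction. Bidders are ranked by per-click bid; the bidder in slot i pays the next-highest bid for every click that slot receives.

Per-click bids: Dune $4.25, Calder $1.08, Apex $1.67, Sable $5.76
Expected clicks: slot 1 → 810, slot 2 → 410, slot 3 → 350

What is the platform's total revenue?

Total revenue: $4505.20

Sorting advertisers: $5.76 (Sable) > $4.25 (Dune) > $1.67 (Apex) > $1.08 (Calder)
Slot 1: Sable pays $4.25 × 810 = $3442.50
Slot 2: Dune pays $1.67 × 410 = $684.70
Slot 3: Apex pays $1.08 × 350 = $378.00
Total = $4505.20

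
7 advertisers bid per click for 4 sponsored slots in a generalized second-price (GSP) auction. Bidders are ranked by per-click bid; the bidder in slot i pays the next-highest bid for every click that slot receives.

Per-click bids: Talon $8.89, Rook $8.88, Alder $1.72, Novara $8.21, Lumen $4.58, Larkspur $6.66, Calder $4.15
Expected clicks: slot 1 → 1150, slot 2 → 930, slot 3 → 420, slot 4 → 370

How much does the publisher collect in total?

Total revenue: $22339.10

Per-click bids in order: $8.89 (Talon) > $8.88 (Rook) > $8.21 (Novara) > $6.66 (Larkspur) > $4.58 (Lumen) > …
Slot 1: Talon pays $8.88 × 1150 = $10212.00
Slot 2: Rook pays $8.21 × 930 = $7635.30
Slot 3: Novara pays $6.66 × 420 = $2797.20
Slot 4: Larkspur pays $4.58 × 370 = $1694.60
Total = $22339.10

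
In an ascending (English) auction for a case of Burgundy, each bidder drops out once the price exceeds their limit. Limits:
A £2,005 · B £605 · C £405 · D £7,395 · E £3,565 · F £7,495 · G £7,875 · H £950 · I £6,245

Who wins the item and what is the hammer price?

Limits in order: 7,875 (G) > 7,495 (F) > 7,395 (D) > 6,245 (I) > 3,565 (E) > 2,005 (A) > …
F is the last rival to drop out, at £7,495; G remains and wins at that price.

G wins at £7,495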